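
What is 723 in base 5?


Divide by 5 repeatedly:
723 ÷ 5 = 144 remainder 3
144 ÷ 5 = 28 remainder 4
28 ÷ 5 = 5 remainder 3
5 ÷ 5 = 1 remainder 0
1 ÷ 5 = 0 remainder 1
Reading remainders bottom-up:
= 10343


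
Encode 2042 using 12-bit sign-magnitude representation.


Sign bit: 0 (positive)
Magnitude: 2042 = 11111111010
= 011111111010


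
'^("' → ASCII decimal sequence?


String: '^("'  (3 characters)
Per-character ASCII lookup:
  '^': special character: '^' = 94
  '(': special character: '(' = 40
  '"': special character: '"' = 34
= 94 40 34


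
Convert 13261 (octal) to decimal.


Positional values:
Position 0: 1 × 8^0 = 1
Position 1: 6 × 8^1 = 48
Position 2: 2 × 8^2 = 128
Position 3: 3 × 8^3 = 1536
Position 4: 1 × 8^4 = 4096
Sum = 1 + 48 + 128 + 1536 + 4096
= 5809


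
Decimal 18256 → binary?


Divide by 2 repeatedly:
18256 ÷ 2 = 9128 remainder 0
9128 ÷ 2 = 4564 remainder 0
4564 ÷ 2 = 2282 remainder 0
2282 ÷ 2 = 1141 remainder 0
1141 ÷ 2 = 570 remainder 1
570 ÷ 2 = 285 remainder 0
285 ÷ 2 = 142 remainder 1
142 ÷ 2 = 71 remainder 0
71 ÷ 2 = 35 remainder 1
35 ÷ 2 = 17 remainder 1
17 ÷ 2 = 8 remainder 1
8 ÷ 2 = 4 remainder 0
4 ÷ 2 = 2 remainder 0
2 ÷ 2 = 1 remainder 0
1 ÷ 2 = 0 remainder 1
Reading remainders bottom-up:
= 100011101010000


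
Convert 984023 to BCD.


Each digit → 4-bit binary:
  9 → 1001
  8 → 1000
  4 → 0100
  0 → 0000
  2 → 0010
  3 → 0011
= 1001 1000 0100 0000 0010 0011


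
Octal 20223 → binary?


Each octal digit → 3 binary bits:
  2 = 010
  0 = 000
  2 = 010
  2 = 010
  3 = 011
Concatenate: 010 000 010 010 011
= 010000010010011


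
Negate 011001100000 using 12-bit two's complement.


Original: 011001100000
Step 1 - Invert all bits: 100110011111
Step 2 - Add 1: 100110011111 + 1
= 100110100000 (represents -1632)


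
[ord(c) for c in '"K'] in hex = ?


String: '"K'  (2 characters)
Per-character ASCII lookup:
  '"': special character: '"' = 34 → 0x22
  'K': uppercase starts at 65: 'K' = 65 + 10 = 75 → 0x4B
= 0x22 0x4B


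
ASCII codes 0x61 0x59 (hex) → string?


Codes (hex): 0x61 0x59
Per-code ASCII lookup:
  0x61 = 97  (range 97-122: lowercase, 97 - 97 = 0) → 'a'
  0x59 = 89  (range 65-90: uppercase, 89 - 65 = 24) → 'Y'
= 'aY'


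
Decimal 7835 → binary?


Divide by 2 repeatedly:
7835 ÷ 2 = 3917 remainder 1
3917 ÷ 2 = 1958 remainder 1
1958 ÷ 2 = 979 remainder 0
979 ÷ 2 = 489 remainder 1
489 ÷ 2 = 244 remainder 1
244 ÷ 2 = 122 remainder 0
122 ÷ 2 = 61 remainder 0
61 ÷ 2 = 30 remainder 1
30 ÷ 2 = 15 remainder 0
15 ÷ 2 = 7 remainder 1
7 ÷ 2 = 3 remainder 1
3 ÷ 2 = 1 remainder 1
1 ÷ 2 = 0 remainder 1
Reading remainders bottom-up:
= 1111010011011


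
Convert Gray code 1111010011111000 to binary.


Gray code: 1111010011111000
MSB stays the same: 1
Each subsequent bit = prev_binary XOR current_gray:
  B[1] = 1 XOR 1 = 0
  B[2] = 0 XOR 1 = 1
  B[3] = 1 XOR 1 = 0
  B[4] = 0 XOR 0 = 0
  B[5] = 0 XOR 1 = 1
  B[6] = 1 XOR 0 = 1
  B[7] = 1 XOR 0 = 1
  B[8] = 1 XOR 1 = 0
  B[9] = 0 XOR 1 = 1
  B[10] = 1 XOR 1 = 0
  B[11] = 0 XOR 1 = 1
  B[12] = 1 XOR 1 = 0
  B[13] = 0 XOR 0 = 0
  B[14] = 0 XOR 0 = 0
  B[15] = 0 XOR 0 = 0
= 1010011101010000 (42832 decimal)


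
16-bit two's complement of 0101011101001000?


Original: 0101011101001000
Step 1 - Invert all bits: 1010100010110111
Step 2 - Add 1: 1010100010110111 + 1
= 1010100010111000 (represents -22344)


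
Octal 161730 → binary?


Each octal digit → 3 binary bits:
  1 = 001
  6 = 110
  1 = 001
  7 = 111
  3 = 011
  0 = 000
Concatenate: 001 110 001 111 011 000
= 001110001111011000


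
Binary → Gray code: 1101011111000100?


Binary: 1101011111000100
Gray code: G = B XOR (B >> 1)
B >> 1 = 0110101111100010
1101011111000100 XOR 0110101111100010:
  1 XOR 0 = 1
  1 XOR 1 = 0
  0 XOR 1 = 1
  1 XOR 0 = 1
  0 XOR 1 = 1
  1 XOR 0 = 1
  1 XOR 1 = 0
  1 XOR 1 = 0
  1 XOR 1 = 0
  1 XOR 1 = 0
  0 XOR 1 = 1
  0 XOR 0 = 0
  0 XOR 0 = 0
  1 XOR 0 = 1
  0 XOR 1 = 1
  0 XOR 0 = 0
= 1011110000100110


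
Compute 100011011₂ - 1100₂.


Align and subtract column by column (LSB to MSB, borrowing when needed):
  100011011
- 000001100
  ---------
  col 0: (1 - 0 borrow-in) - 0 → 1 - 0 = 1, borrow out 0
  col 1: (1 - 0 borrow-in) - 0 → 1 - 0 = 1, borrow out 0
  col 2: (0 - 0 borrow-in) - 1 → borrow from next column: (0+2) - 1 = 1, borrow out 1
  col 3: (1 - 1 borrow-in) - 1 → borrow from next column: (0+2) - 1 = 1, borrow out 1
  col 4: (1 - 1 borrow-in) - 0 → 0 - 0 = 0, borrow out 0
  col 5: (0 - 0 borrow-in) - 0 → 0 - 0 = 0, borrow out 0
  col 6: (0 - 0 borrow-in) - 0 → 0 - 0 = 0, borrow out 0
  col 7: (0 - 0 borrow-in) - 0 → 0 - 0 = 0, borrow out 0
  col 8: (1 - 0 borrow-in) - 0 → 1 - 0 = 1, borrow out 0
Reading bits MSB→LSB: 100001111
Strip leading zeros: 100001111
= 100001111


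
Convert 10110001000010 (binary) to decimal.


Positional values:
Bit 1: 1 × 2^1 = 2
Bit 6: 1 × 2^6 = 64
Bit 10: 1 × 2^10 = 1024
Bit 11: 1 × 2^11 = 2048
Bit 13: 1 × 2^13 = 8192
Sum = 2 + 64 + 1024 + 2048 + 8192
= 11330


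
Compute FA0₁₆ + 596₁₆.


Align and add column by column (LSB to MSB, each column mod 16 with carry):
  0FA0
+ 0596
  ----
  col 0: 0(0) + 6(6) + 0 (carry in) = 6 → 6(6), carry out 0
  col 1: A(10) + 9(9) + 0 (carry in) = 19 → 3(3), carry out 1
  col 2: F(15) + 5(5) + 1 (carry in) = 21 → 5(5), carry out 1
  col 3: 0(0) + 0(0) + 1 (carry in) = 1 → 1(1), carry out 0
Reading digits MSB→LSB: 1536
Strip leading zeros: 1536
= 0x1536


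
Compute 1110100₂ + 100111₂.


Align and add column by column (LSB to MSB, carry propagating):
  01110100
+ 00100111
  --------
  col 0: 0 + 1 + 0 (carry in) = 1 → bit 1, carry out 0
  col 1: 0 + 1 + 0 (carry in) = 1 → bit 1, carry out 0
  col 2: 1 + 1 + 0 (carry in) = 2 → bit 0, carry out 1
  col 3: 0 + 0 + 1 (carry in) = 1 → bit 1, carry out 0
  col 4: 1 + 0 + 0 (carry in) = 1 → bit 1, carry out 0
  col 5: 1 + 1 + 0 (carry in) = 2 → bit 0, carry out 1
  col 6: 1 + 0 + 1 (carry in) = 2 → bit 0, carry out 1
  col 7: 0 + 0 + 1 (carry in) = 1 → bit 1, carry out 0
Reading bits MSB→LSB: 10011011
Strip leading zeros: 10011011
= 10011011


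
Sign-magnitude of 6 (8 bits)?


Sign bit: 0 (positive)
Magnitude: 6 = 0000110
= 00000110


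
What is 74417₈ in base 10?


Positional values:
Position 0: 7 × 8^0 = 7
Position 1: 1 × 8^1 = 8
Position 2: 4 × 8^2 = 256
Position 3: 4 × 8^3 = 2048
Position 4: 7 × 8^4 = 28672
Sum = 7 + 8 + 256 + 2048 + 28672
= 30991


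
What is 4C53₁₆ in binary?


Each hex digit → 4 binary bits:
  4 = 0100
  C = 1100
  5 = 0101
  3 = 0011
Concatenate: 0100 1100 0101 0011
= 0100110001010011


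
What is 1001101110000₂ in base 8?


Group into 3-bit groups: 001001101110000
  001 = 1
  001 = 1
  101 = 5
  110 = 6
  000 = 0
= 0o11560


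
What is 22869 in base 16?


Divide by 16 repeatedly:
22869 ÷ 16 = 1429 remainder 5 (5)
1429 ÷ 16 = 89 remainder 5 (5)
89 ÷ 16 = 5 remainder 9 (9)
5 ÷ 16 = 0 remainder 5 (5)
Reading remainders bottom-up:
= 0x5955


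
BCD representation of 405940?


Each digit → 4-bit binary:
  4 → 0100
  0 → 0000
  5 → 0101
  9 → 1001
  4 → 0100
  0 → 0000
= 0100 0000 0101 1001 0100 0000


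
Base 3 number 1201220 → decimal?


Positional values (base 3):
  0 × 3^0 = 0 × 1 = 0
  2 × 3^1 = 2 × 3 = 6
  2 × 3^2 = 2 × 9 = 18
  1 × 3^3 = 1 × 27 = 27
  0 × 3^4 = 0 × 81 = 0
  2 × 3^5 = 2 × 243 = 486
  1 × 3^6 = 1 × 729 = 729
Sum = 0 + 6 + 18 + 27 + 0 + 486 + 729
= 1266


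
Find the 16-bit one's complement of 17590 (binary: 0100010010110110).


Original: 0100010010110110
Invert all bits:
  bit 0: 0 → 1
  bit 1: 1 → 0
  bit 2: 0 → 1
  bit 3: 0 → 1
  bit 4: 0 → 1
  bit 5: 1 → 0
  bit 6: 0 → 1
  bit 7: 0 → 1
  bit 8: 1 → 0
  bit 9: 0 → 1
  bit 10: 1 → 0
  bit 11: 1 → 0
  bit 12: 0 → 1
  bit 13: 1 → 0
  bit 14: 1 → 0
  bit 15: 0 → 1
= 1011101101001001


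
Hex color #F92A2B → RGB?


Hex: #F92A2B
R = F9₁₆ = 249
G = 2A₁₆ = 42
B = 2B₁₆ = 43
= RGB(249, 42, 43)


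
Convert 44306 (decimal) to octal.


Divide by 8 repeatedly:
44306 ÷ 8 = 5538 remainder 2
5538 ÷ 8 = 692 remainder 2
692 ÷ 8 = 86 remainder 4
86 ÷ 8 = 10 remainder 6
10 ÷ 8 = 1 remainder 2
1 ÷ 8 = 0 remainder 1
Reading remainders bottom-up:
= 0o126422


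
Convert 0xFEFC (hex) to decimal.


Positional values:
Position 0: C × 16^0 = 12 × 1 = 12
Position 1: F × 16^1 = 15 × 16 = 240
Position 2: E × 16^2 = 14 × 256 = 3584
Position 3: F × 16^3 = 15 × 4096 = 61440
Sum = 12 + 240 + 3584 + 61440
= 65276


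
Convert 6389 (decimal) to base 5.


Divide by 5 repeatedly:
6389 ÷ 5 = 1277 remainder 4
1277 ÷ 5 = 255 remainder 2
255 ÷ 5 = 51 remainder 0
51 ÷ 5 = 10 remainder 1
10 ÷ 5 = 2 remainder 0
2 ÷ 5 = 0 remainder 2
Reading remainders bottom-up:
= 201024


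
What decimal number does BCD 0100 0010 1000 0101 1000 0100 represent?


Each 4-bit group → digit:
  0100 → 4
  0010 → 2
  1000 → 8
  0101 → 5
  1000 → 8
  0100 → 4
= 428584


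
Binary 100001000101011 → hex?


Group into 4-bit nibbles: 0100001000101011
  0100 = 4
  0010 = 2
  0010 = 2
  1011 = B
= 0x422B


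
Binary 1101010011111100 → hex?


Group into 4-bit nibbles: 1101010011111100
  1101 = D
  0100 = 4
  1111 = F
  1100 = C
= 0xD4FC


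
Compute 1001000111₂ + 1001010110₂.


Align and add column by column (LSB to MSB, carry propagating):
  01001000111
+ 01001010110
  -----------
  col 0: 1 + 0 + 0 (carry in) = 1 → bit 1, carry out 0
  col 1: 1 + 1 + 0 (carry in) = 2 → bit 0, carry out 1
  col 2: 1 + 1 + 1 (carry in) = 3 → bit 1, carry out 1
  col 3: 0 + 0 + 1 (carry in) = 1 → bit 1, carry out 0
  col 4: 0 + 1 + 0 (carry in) = 1 → bit 1, carry out 0
  col 5: 0 + 0 + 0 (carry in) = 0 → bit 0, carry out 0
  col 6: 1 + 1 + 0 (carry in) = 2 → bit 0, carry out 1
  col 7: 0 + 0 + 1 (carry in) = 1 → bit 1, carry out 0
  col 8: 0 + 0 + 0 (carry in) = 0 → bit 0, carry out 0
  col 9: 1 + 1 + 0 (carry in) = 2 → bit 0, carry out 1
  col 10: 0 + 0 + 1 (carry in) = 1 → bit 1, carry out 0
Reading bits MSB→LSB: 10010011101
Strip leading zeros: 10010011101
= 10010011101


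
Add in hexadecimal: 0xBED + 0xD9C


Align and add column by column (LSB to MSB, each column mod 16 with carry):
  0BED
+ 0D9C
  ----
  col 0: D(13) + C(12) + 0 (carry in) = 25 → 9(9), carry out 1
  col 1: E(14) + 9(9) + 1 (carry in) = 24 → 8(8), carry out 1
  col 2: B(11) + D(13) + 1 (carry in) = 25 → 9(9), carry out 1
  col 3: 0(0) + 0(0) + 1 (carry in) = 1 → 1(1), carry out 0
Reading digits MSB→LSB: 1989
Strip leading zeros: 1989
= 0x1989


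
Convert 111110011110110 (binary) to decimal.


Positional values:
Bit 1: 1 × 2^1 = 2
Bit 2: 1 × 2^2 = 4
Bit 4: 1 × 2^4 = 16
Bit 5: 1 × 2^5 = 32
Bit 6: 1 × 2^6 = 64
Bit 7: 1 × 2^7 = 128
Bit 10: 1 × 2^10 = 1024
Bit 11: 1 × 2^11 = 2048
Bit 12: 1 × 2^12 = 4096
Bit 13: 1 × 2^13 = 8192
Bit 14: 1 × 2^14 = 16384
Sum = 2 + 4 + 16 + 32 + 64 + 128 + 1024 + 2048 + 4096 + 8192 + 16384
= 31990


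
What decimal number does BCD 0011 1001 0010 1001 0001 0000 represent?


Each 4-bit group → digit:
  0011 → 3
  1001 → 9
  0010 → 2
  1001 → 9
  0001 → 1
  0000 → 0
= 392910


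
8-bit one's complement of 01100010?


Original: 01100010
Invert all bits:
  bit 0: 0 → 1
  bit 1: 1 → 0
  bit 2: 1 → 0
  bit 3: 0 → 1
  bit 4: 0 → 1
  bit 5: 0 → 1
  bit 6: 1 → 0
  bit 7: 0 → 1
= 10011101


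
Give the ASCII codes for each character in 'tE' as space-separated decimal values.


String: 'tE'  (2 characters)
Per-character ASCII lookup:
  't': lowercase starts at 97: 't' = 97 + 19 = 116
  'E': uppercase starts at 65: 'E' = 65 + 4 = 69
= 116 69


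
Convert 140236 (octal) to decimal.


Positional values:
Position 0: 6 × 8^0 = 6
Position 1: 3 × 8^1 = 24
Position 2: 2 × 8^2 = 128
Position 3: 0 × 8^3 = 0
Position 4: 4 × 8^4 = 16384
Position 5: 1 × 8^5 = 32768
Sum = 6 + 24 + 128 + 0 + 16384 + 32768
= 49310


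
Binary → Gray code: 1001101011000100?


Binary: 1001101011000100
Gray code: G = B XOR (B >> 1)
B >> 1 = 0100110101100010
1001101011000100 XOR 0100110101100010:
  1 XOR 0 = 1
  0 XOR 1 = 1
  0 XOR 0 = 0
  1 XOR 0 = 1
  1 XOR 1 = 0
  0 XOR 1 = 1
  1 XOR 0 = 1
  0 XOR 1 = 1
  1 XOR 0 = 1
  1 XOR 1 = 0
  0 XOR 1 = 1
  0 XOR 0 = 0
  0 XOR 0 = 0
  1 XOR 0 = 1
  0 XOR 1 = 1
  0 XOR 0 = 0
= 1101011110100110


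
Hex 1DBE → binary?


Each hex digit → 4 binary bits:
  1 = 0001
  D = 1101
  B = 1011
  E = 1110
Concatenate: 0001 1101 1011 1110
= 0001110110111110


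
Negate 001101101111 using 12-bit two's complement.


Original: 001101101111
Step 1 - Invert all bits: 110010010000
Step 2 - Add 1: 110010010000 + 1
= 110010010001 (represents -879)


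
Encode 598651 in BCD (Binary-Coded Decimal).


Each digit → 4-bit binary:
  5 → 0101
  9 → 1001
  8 → 1000
  6 → 0110
  5 → 0101
  1 → 0001
= 0101 1001 1000 0110 0101 0001


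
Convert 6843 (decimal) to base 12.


Divide by 12 repeatedly:
6843 ÷ 12 = 570 remainder 3
570 ÷ 12 = 47 remainder 6
47 ÷ 12 = 3 remainder 11
3 ÷ 12 = 0 remainder 3
Reading remainders bottom-up:
= 3B63


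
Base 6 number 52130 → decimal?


Positional values (base 6):
  0 × 6^0 = 0 × 1 = 0
  3 × 6^1 = 3 × 6 = 18
  1 × 6^2 = 1 × 36 = 36
  2 × 6^3 = 2 × 216 = 432
  5 × 6^4 = 5 × 1296 = 6480
Sum = 0 + 18 + 36 + 432 + 6480
= 6966


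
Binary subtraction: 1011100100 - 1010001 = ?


Align and subtract column by column (LSB to MSB, borrowing when needed):
  1011100100
- 0001010001
  ----------
  col 0: (0 - 0 borrow-in) - 1 → borrow from next column: (0+2) - 1 = 1, borrow out 1
  col 1: (0 - 1 borrow-in) - 0 → borrow from next column: (-1+2) - 0 = 1, borrow out 1
  col 2: (1 - 1 borrow-in) - 0 → 0 - 0 = 0, borrow out 0
  col 3: (0 - 0 borrow-in) - 0 → 0 - 0 = 0, borrow out 0
  col 4: (0 - 0 borrow-in) - 1 → borrow from next column: (0+2) - 1 = 1, borrow out 1
  col 5: (1 - 1 borrow-in) - 0 → 0 - 0 = 0, borrow out 0
  col 6: (1 - 0 borrow-in) - 1 → 1 - 1 = 0, borrow out 0
  col 7: (1 - 0 borrow-in) - 0 → 1 - 0 = 1, borrow out 0
  col 8: (0 - 0 borrow-in) - 0 → 0 - 0 = 0, borrow out 0
  col 9: (1 - 0 borrow-in) - 0 → 1 - 0 = 1, borrow out 0
Reading bits MSB→LSB: 1010010011
Strip leading zeros: 1010010011
= 1010010011


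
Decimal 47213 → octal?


Divide by 8 repeatedly:
47213 ÷ 8 = 5901 remainder 5
5901 ÷ 8 = 737 remainder 5
737 ÷ 8 = 92 remainder 1
92 ÷ 8 = 11 remainder 4
11 ÷ 8 = 1 remainder 3
1 ÷ 8 = 0 remainder 1
Reading remainders bottom-up:
= 0o134155


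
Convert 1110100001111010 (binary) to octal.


Group into 3-bit groups: 001110100001111010
  001 = 1
  110 = 6
  100 = 4
  001 = 1
  111 = 7
  010 = 2
= 0o164172


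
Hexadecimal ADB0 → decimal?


Positional values:
Position 0: 0 × 16^0 = 0 × 1 = 0
Position 1: B × 16^1 = 11 × 16 = 176
Position 2: D × 16^2 = 13 × 256 = 3328
Position 3: A × 16^3 = 10 × 4096 = 40960
Sum = 0 + 176 + 3328 + 40960
= 44464


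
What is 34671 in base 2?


Divide by 2 repeatedly:
34671 ÷ 2 = 17335 remainder 1
17335 ÷ 2 = 8667 remainder 1
8667 ÷ 2 = 4333 remainder 1
4333 ÷ 2 = 2166 remainder 1
2166 ÷ 2 = 1083 remainder 0
1083 ÷ 2 = 541 remainder 1
541 ÷ 2 = 270 remainder 1
270 ÷ 2 = 135 remainder 0
135 ÷ 2 = 67 remainder 1
67 ÷ 2 = 33 remainder 1
33 ÷ 2 = 16 remainder 1
16 ÷ 2 = 8 remainder 0
8 ÷ 2 = 4 remainder 0
4 ÷ 2 = 2 remainder 0
2 ÷ 2 = 1 remainder 0
1 ÷ 2 = 0 remainder 1
Reading remainders bottom-up:
= 1000011101101111


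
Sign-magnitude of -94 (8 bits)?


Sign bit: 1 (negative)
Magnitude: 94 = 1011110
= 11011110


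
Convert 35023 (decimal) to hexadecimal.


Divide by 16 repeatedly:
35023 ÷ 16 = 2188 remainder 15 (F)
2188 ÷ 16 = 136 remainder 12 (C)
136 ÷ 16 = 8 remainder 8 (8)
8 ÷ 16 = 0 remainder 8 (8)
Reading remainders bottom-up:
= 0x88CF


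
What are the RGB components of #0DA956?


Hex: #0DA956
R = 0D₁₆ = 13
G = A9₁₆ = 169
B = 56₁₆ = 86
= RGB(13, 169, 86)


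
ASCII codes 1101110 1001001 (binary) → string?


Codes (binary): 1101110 1001001
Per-code ASCII lookup:
  1101110 = 110  (range 97-122: lowercase, 110 - 97 = 13) → 'n'
  1001001 = 73  (range 65-90: uppercase, 73 - 65 = 8) → 'I'
= 'nI'


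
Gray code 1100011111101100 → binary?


Gray code: 1100011111101100
MSB stays the same: 1
Each subsequent bit = prev_binary XOR current_gray:
  B[1] = 1 XOR 1 = 0
  B[2] = 0 XOR 0 = 0
  B[3] = 0 XOR 0 = 0
  B[4] = 0 XOR 0 = 0
  B[5] = 0 XOR 1 = 1
  B[6] = 1 XOR 1 = 0
  B[7] = 0 XOR 1 = 1
  B[8] = 1 XOR 1 = 0
  B[9] = 0 XOR 1 = 1
  B[10] = 1 XOR 1 = 0
  B[11] = 0 XOR 0 = 0
  B[12] = 0 XOR 1 = 1
  B[13] = 1 XOR 1 = 0
  B[14] = 0 XOR 0 = 0
  B[15] = 0 XOR 0 = 0
= 1000010101001000 (34120 decimal)


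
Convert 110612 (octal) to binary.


Each octal digit → 3 binary bits:
  1 = 001
  1 = 001
  0 = 000
  6 = 110
  1 = 001
  2 = 010
Concatenate: 001 001 000 110 001 010
= 001001000110001010


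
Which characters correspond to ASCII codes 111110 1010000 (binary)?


Codes (binary): 111110 1010000
Per-code ASCII lookup:
  111110 = 62  (special character) → '>'
  1010000 = 80  (range 65-90: uppercase, 80 - 65 = 15) → 'P'
= '>P'


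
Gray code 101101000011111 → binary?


Gray code: 101101000011111
MSB stays the same: 1
Each subsequent bit = prev_binary XOR current_gray:
  B[1] = 1 XOR 0 = 1
  B[2] = 1 XOR 1 = 0
  B[3] = 0 XOR 1 = 1
  B[4] = 1 XOR 0 = 1
  B[5] = 1 XOR 1 = 0
  B[6] = 0 XOR 0 = 0
  B[7] = 0 XOR 0 = 0
  B[8] = 0 XOR 0 = 0
  B[9] = 0 XOR 0 = 0
  B[10] = 0 XOR 1 = 1
  B[11] = 1 XOR 1 = 0
  B[12] = 0 XOR 1 = 1
  B[13] = 1 XOR 1 = 0
  B[14] = 0 XOR 1 = 1
= 110110000010101 (27669 decimal)


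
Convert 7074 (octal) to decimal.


Positional values:
Position 0: 4 × 8^0 = 4
Position 1: 7 × 8^1 = 56
Position 2: 0 × 8^2 = 0
Position 3: 7 × 8^3 = 3584
Sum = 4 + 56 + 0 + 3584
= 3644


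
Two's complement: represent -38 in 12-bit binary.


Original: 000000100110
Step 1 - Invert all bits: 111111011001
Step 2 - Add 1: 111111011001 + 1
= 111111011010 (represents -38)


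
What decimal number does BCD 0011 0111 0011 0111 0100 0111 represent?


Each 4-bit group → digit:
  0011 → 3
  0111 → 7
  0011 → 3
  0111 → 7
  0100 → 4
  0111 → 7
= 373747


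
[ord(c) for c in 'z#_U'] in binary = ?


String: 'z#_U'  (4 characters)
Per-character ASCII lookup:
  'z': lowercase starts at 97: 'z' = 97 + 25 = 122 → 1111010
  '#': special character: '#' = 35 → 100011
  '_': special character: '_' = 95 → 1011111
  'U': uppercase starts at 65: 'U' = 65 + 20 = 85 → 1010101
= 1111010 100011 1011111 1010101


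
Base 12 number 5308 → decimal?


Positional values (base 12):
  8 × 12^0 = 8 × 1 = 8
  0 × 12^1 = 0 × 12 = 0
  3 × 12^2 = 3 × 144 = 432
  5 × 12^3 = 5 × 1728 = 8640
Sum = 8 + 0 + 432 + 8640
= 9080


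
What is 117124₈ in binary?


Each octal digit → 3 binary bits:
  1 = 001
  1 = 001
  7 = 111
  1 = 001
  2 = 010
  4 = 100
Concatenate: 001 001 111 001 010 100
= 001001111001010100


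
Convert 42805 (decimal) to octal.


Divide by 8 repeatedly:
42805 ÷ 8 = 5350 remainder 5
5350 ÷ 8 = 668 remainder 6
668 ÷ 8 = 83 remainder 4
83 ÷ 8 = 10 remainder 3
10 ÷ 8 = 1 remainder 2
1 ÷ 8 = 0 remainder 1
Reading remainders bottom-up:
= 0o123465


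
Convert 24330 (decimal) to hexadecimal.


Divide by 16 repeatedly:
24330 ÷ 16 = 1520 remainder 10 (A)
1520 ÷ 16 = 95 remainder 0 (0)
95 ÷ 16 = 5 remainder 15 (F)
5 ÷ 16 = 0 remainder 5 (5)
Reading remainders bottom-up:
= 0x5F0A


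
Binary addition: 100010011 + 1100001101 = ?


Align and add column by column (LSB to MSB, carry propagating):
  00100010011
+ 01100001101
  -----------
  col 0: 1 + 1 + 0 (carry in) = 2 → bit 0, carry out 1
  col 1: 1 + 0 + 1 (carry in) = 2 → bit 0, carry out 1
  col 2: 0 + 1 + 1 (carry in) = 2 → bit 0, carry out 1
  col 3: 0 + 1 + 1 (carry in) = 2 → bit 0, carry out 1
  col 4: 1 + 0 + 1 (carry in) = 2 → bit 0, carry out 1
  col 5: 0 + 0 + 1 (carry in) = 1 → bit 1, carry out 0
  col 6: 0 + 0 + 0 (carry in) = 0 → bit 0, carry out 0
  col 7: 0 + 0 + 0 (carry in) = 0 → bit 0, carry out 0
  col 8: 1 + 1 + 0 (carry in) = 2 → bit 0, carry out 1
  col 9: 0 + 1 + 1 (carry in) = 2 → bit 0, carry out 1
  col 10: 0 + 0 + 1 (carry in) = 1 → bit 1, carry out 0
Reading bits MSB→LSB: 10000100000
Strip leading zeros: 10000100000
= 10000100000


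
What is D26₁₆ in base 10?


Positional values:
Position 0: 6 × 16^0 = 6 × 1 = 6
Position 1: 2 × 16^1 = 2 × 16 = 32
Position 2: D × 16^2 = 13 × 256 = 3328
Sum = 6 + 32 + 3328
= 3366


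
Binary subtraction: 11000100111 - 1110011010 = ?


Align and subtract column by column (LSB to MSB, borrowing when needed):
  11000100111
- 01110011010
  -----------
  col 0: (1 - 0 borrow-in) - 0 → 1 - 0 = 1, borrow out 0
  col 1: (1 - 0 borrow-in) - 1 → 1 - 1 = 0, borrow out 0
  col 2: (1 - 0 borrow-in) - 0 → 1 - 0 = 1, borrow out 0
  col 3: (0 - 0 borrow-in) - 1 → borrow from next column: (0+2) - 1 = 1, borrow out 1
  col 4: (0 - 1 borrow-in) - 1 → borrow from next column: (-1+2) - 1 = 0, borrow out 1
  col 5: (1 - 1 borrow-in) - 0 → 0 - 0 = 0, borrow out 0
  col 6: (0 - 0 borrow-in) - 0 → 0 - 0 = 0, borrow out 0
  col 7: (0 - 0 borrow-in) - 1 → borrow from next column: (0+2) - 1 = 1, borrow out 1
  col 8: (0 - 1 borrow-in) - 1 → borrow from next column: (-1+2) - 1 = 0, borrow out 1
  col 9: (1 - 1 borrow-in) - 1 → borrow from next column: (0+2) - 1 = 1, borrow out 1
  col 10: (1 - 1 borrow-in) - 0 → 0 - 0 = 0, borrow out 0
Reading bits MSB→LSB: 01010001101
Strip leading zeros: 1010001101
= 1010001101


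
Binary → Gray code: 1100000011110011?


Binary: 1100000011110011
Gray code: G = B XOR (B >> 1)
B >> 1 = 0110000001111001
1100000011110011 XOR 0110000001111001:
  1 XOR 0 = 1
  1 XOR 1 = 0
  0 XOR 1 = 1
  0 XOR 0 = 0
  0 XOR 0 = 0
  0 XOR 0 = 0
  0 XOR 0 = 0
  0 XOR 0 = 0
  1 XOR 0 = 1
  1 XOR 1 = 0
  1 XOR 1 = 0
  1 XOR 1 = 0
  0 XOR 1 = 1
  0 XOR 0 = 0
  1 XOR 0 = 1
  1 XOR 1 = 0
= 1010000010001010


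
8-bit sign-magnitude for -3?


Sign bit: 1 (negative)
Magnitude: 3 = 0000011
= 10000011


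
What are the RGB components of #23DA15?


Hex: #23DA15
R = 23₁₆ = 35
G = DA₁₆ = 218
B = 15₁₆ = 21
= RGB(35, 218, 21)


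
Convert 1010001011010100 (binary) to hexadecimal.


Group into 4-bit nibbles: 1010001011010100
  1010 = A
  0010 = 2
  1101 = D
  0100 = 4
= 0xA2D4


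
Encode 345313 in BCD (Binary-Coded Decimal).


Each digit → 4-bit binary:
  3 → 0011
  4 → 0100
  5 → 0101
  3 → 0011
  1 → 0001
  3 → 0011
= 0011 0100 0101 0011 0001 0011


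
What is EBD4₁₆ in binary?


Each hex digit → 4 binary bits:
  E = 1110
  B = 1011
  D = 1101
  4 = 0100
Concatenate: 1110 1011 1101 0100
= 1110101111010100


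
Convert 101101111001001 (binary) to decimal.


Positional values:
Bit 0: 1 × 2^0 = 1
Bit 3: 1 × 2^3 = 8
Bit 6: 1 × 2^6 = 64
Bit 7: 1 × 2^7 = 128
Bit 8: 1 × 2^8 = 256
Bit 9: 1 × 2^9 = 512
Bit 11: 1 × 2^11 = 2048
Bit 12: 1 × 2^12 = 4096
Bit 14: 1 × 2^14 = 16384
Sum = 1 + 8 + 64 + 128 + 256 + 512 + 2048 + 4096 + 16384
= 23497


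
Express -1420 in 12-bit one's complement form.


Original: 010110001100
Invert all bits:
  bit 0: 0 → 1
  bit 1: 1 → 0
  bit 2: 0 → 1
  bit 3: 1 → 0
  bit 4: 1 → 0
  bit 5: 0 → 1
  bit 6: 0 → 1
  bit 7: 0 → 1
  bit 8: 1 → 0
  bit 9: 1 → 0
  bit 10: 0 → 1
  bit 11: 0 → 1
= 101001110011


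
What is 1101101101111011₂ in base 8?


Group into 3-bit groups: 001101101101111011
  001 = 1
  101 = 5
  101 = 5
  101 = 5
  111 = 7
  011 = 3
= 0o155573


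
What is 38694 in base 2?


Divide by 2 repeatedly:
38694 ÷ 2 = 19347 remainder 0
19347 ÷ 2 = 9673 remainder 1
9673 ÷ 2 = 4836 remainder 1
4836 ÷ 2 = 2418 remainder 0
2418 ÷ 2 = 1209 remainder 0
1209 ÷ 2 = 604 remainder 1
604 ÷ 2 = 302 remainder 0
302 ÷ 2 = 151 remainder 0
151 ÷ 2 = 75 remainder 1
75 ÷ 2 = 37 remainder 1
37 ÷ 2 = 18 remainder 1
18 ÷ 2 = 9 remainder 0
9 ÷ 2 = 4 remainder 1
4 ÷ 2 = 2 remainder 0
2 ÷ 2 = 1 remainder 0
1 ÷ 2 = 0 remainder 1
Reading remainders bottom-up:
= 1001011100100110


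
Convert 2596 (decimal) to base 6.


Divide by 6 repeatedly:
2596 ÷ 6 = 432 remainder 4
432 ÷ 6 = 72 remainder 0
72 ÷ 6 = 12 remainder 0
12 ÷ 6 = 2 remainder 0
2 ÷ 6 = 0 remainder 2
Reading remainders bottom-up:
= 20004


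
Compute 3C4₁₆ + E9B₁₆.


Align and add column by column (LSB to MSB, each column mod 16 with carry):
  03C4
+ 0E9B
  ----
  col 0: 4(4) + B(11) + 0 (carry in) = 15 → F(15), carry out 0
  col 1: C(12) + 9(9) + 0 (carry in) = 21 → 5(5), carry out 1
  col 2: 3(3) + E(14) + 1 (carry in) = 18 → 2(2), carry out 1
  col 3: 0(0) + 0(0) + 1 (carry in) = 1 → 1(1), carry out 0
Reading digits MSB→LSB: 125F
Strip leading zeros: 125F
= 0x125F


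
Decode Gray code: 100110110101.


Gray code: 100110110101
MSB stays the same: 1
Each subsequent bit = prev_binary XOR current_gray:
  B[1] = 1 XOR 0 = 1
  B[2] = 1 XOR 0 = 1
  B[3] = 1 XOR 1 = 0
  B[4] = 0 XOR 1 = 1
  B[5] = 1 XOR 0 = 1
  B[6] = 1 XOR 1 = 0
  B[7] = 0 XOR 1 = 1
  B[8] = 1 XOR 0 = 1
  B[9] = 1 XOR 1 = 0
  B[10] = 0 XOR 0 = 0
  B[11] = 0 XOR 1 = 1
= 111011011001 (3801 decimal)


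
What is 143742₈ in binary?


Each octal digit → 3 binary bits:
  1 = 001
  4 = 100
  3 = 011
  7 = 111
  4 = 100
  2 = 010
Concatenate: 001 100 011 111 100 010
= 001100011111100010


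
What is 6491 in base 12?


Divide by 12 repeatedly:
6491 ÷ 12 = 540 remainder 11
540 ÷ 12 = 45 remainder 0
45 ÷ 12 = 3 remainder 9
3 ÷ 12 = 0 remainder 3
Reading remainders bottom-up:
= 390B


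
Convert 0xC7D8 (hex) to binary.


Each hex digit → 4 binary bits:
  C = 1100
  7 = 0111
  D = 1101
  8 = 1000
Concatenate: 1100 0111 1101 1000
= 1100011111011000


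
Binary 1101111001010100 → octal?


Group into 3-bit groups: 001101111001010100
  001 = 1
  101 = 5
  111 = 7
  001 = 1
  010 = 2
  100 = 4
= 0o157124


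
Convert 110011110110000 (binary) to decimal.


Positional values:
Bit 4: 1 × 2^4 = 16
Bit 5: 1 × 2^5 = 32
Bit 7: 1 × 2^7 = 128
Bit 8: 1 × 2^8 = 256
Bit 9: 1 × 2^9 = 512
Bit 10: 1 × 2^10 = 1024
Bit 13: 1 × 2^13 = 8192
Bit 14: 1 × 2^14 = 16384
Sum = 16 + 32 + 128 + 256 + 512 + 1024 + 8192 + 16384
= 26544


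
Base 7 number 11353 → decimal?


Positional values (base 7):
  3 × 7^0 = 3 × 1 = 3
  5 × 7^1 = 5 × 7 = 35
  3 × 7^2 = 3 × 49 = 147
  1 × 7^3 = 1 × 343 = 343
  1 × 7^4 = 1 × 2401 = 2401
Sum = 3 + 35 + 147 + 343 + 2401
= 2929


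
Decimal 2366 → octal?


Divide by 8 repeatedly:
2366 ÷ 8 = 295 remainder 6
295 ÷ 8 = 36 remainder 7
36 ÷ 8 = 4 remainder 4
4 ÷ 8 = 0 remainder 4
Reading remainders bottom-up:
= 0o4476


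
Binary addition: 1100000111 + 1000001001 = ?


Align and add column by column (LSB to MSB, carry propagating):
  01100000111
+ 01000001001
  -----------
  col 0: 1 + 1 + 0 (carry in) = 2 → bit 0, carry out 1
  col 1: 1 + 0 + 1 (carry in) = 2 → bit 0, carry out 1
  col 2: 1 + 0 + 1 (carry in) = 2 → bit 0, carry out 1
  col 3: 0 + 1 + 1 (carry in) = 2 → bit 0, carry out 1
  col 4: 0 + 0 + 1 (carry in) = 1 → bit 1, carry out 0
  col 5: 0 + 0 + 0 (carry in) = 0 → bit 0, carry out 0
  col 6: 0 + 0 + 0 (carry in) = 0 → bit 0, carry out 0
  col 7: 0 + 0 + 0 (carry in) = 0 → bit 0, carry out 0
  col 8: 1 + 0 + 0 (carry in) = 1 → bit 1, carry out 0
  col 9: 1 + 1 + 0 (carry in) = 2 → bit 0, carry out 1
  col 10: 0 + 0 + 1 (carry in) = 1 → bit 1, carry out 0
Reading bits MSB→LSB: 10100010000
Strip leading zeros: 10100010000
= 10100010000


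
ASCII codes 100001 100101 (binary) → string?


Codes (binary): 100001 100101
Per-code ASCII lookup:
  100001 = 33  (special character) → '!'
  100101 = 37  (special character) → '%'
= '!%'


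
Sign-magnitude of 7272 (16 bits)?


Sign bit: 0 (positive)
Magnitude: 7272 = 001110001101000
= 0001110001101000


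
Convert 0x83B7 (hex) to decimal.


Positional values:
Position 0: 7 × 16^0 = 7 × 1 = 7
Position 1: B × 16^1 = 11 × 16 = 176
Position 2: 3 × 16^2 = 3 × 256 = 768
Position 3: 8 × 16^3 = 8 × 4096 = 32768
Sum = 7 + 176 + 768 + 32768
= 33719


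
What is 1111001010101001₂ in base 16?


Group into 4-bit nibbles: 1111001010101001
  1111 = F
  0010 = 2
  1010 = A
  1001 = 9
= 0xF2A9


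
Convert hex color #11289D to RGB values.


Hex: #11289D
R = 11₁₆ = 17
G = 28₁₆ = 40
B = 9D₁₆ = 157
= RGB(17, 40, 157)


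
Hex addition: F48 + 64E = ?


Align and add column by column (LSB to MSB, each column mod 16 with carry):
  0F48
+ 064E
  ----
  col 0: 8(8) + E(14) + 0 (carry in) = 22 → 6(6), carry out 1
  col 1: 4(4) + 4(4) + 1 (carry in) = 9 → 9(9), carry out 0
  col 2: F(15) + 6(6) + 0 (carry in) = 21 → 5(5), carry out 1
  col 3: 0(0) + 0(0) + 1 (carry in) = 1 → 1(1), carry out 0
Reading digits MSB→LSB: 1596
Strip leading zeros: 1596
= 0x1596


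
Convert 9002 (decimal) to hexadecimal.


Divide by 16 repeatedly:
9002 ÷ 16 = 562 remainder 10 (A)
562 ÷ 16 = 35 remainder 2 (2)
35 ÷ 16 = 2 remainder 3 (3)
2 ÷ 16 = 0 remainder 2 (2)
Reading remainders bottom-up:
= 0x232A


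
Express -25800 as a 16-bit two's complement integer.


Original: 0110010011001000
Step 1 - Invert all bits: 1001101100110111
Step 2 - Add 1: 1001101100110111 + 1
= 1001101100111000 (represents -25800)


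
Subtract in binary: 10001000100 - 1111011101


Align and subtract column by column (LSB to MSB, borrowing when needed):
  10001000100
- 01111011101
  -----------
  col 0: (0 - 0 borrow-in) - 1 → borrow from next column: (0+2) - 1 = 1, borrow out 1
  col 1: (0 - 1 borrow-in) - 0 → borrow from next column: (-1+2) - 0 = 1, borrow out 1
  col 2: (1 - 1 borrow-in) - 1 → borrow from next column: (0+2) - 1 = 1, borrow out 1
  col 3: (0 - 1 borrow-in) - 1 → borrow from next column: (-1+2) - 1 = 0, borrow out 1
  col 4: (0 - 1 borrow-in) - 1 → borrow from next column: (-1+2) - 1 = 0, borrow out 1
  col 5: (0 - 1 borrow-in) - 0 → borrow from next column: (-1+2) - 0 = 1, borrow out 1
  col 6: (1 - 1 borrow-in) - 1 → borrow from next column: (0+2) - 1 = 1, borrow out 1
  col 7: (0 - 1 borrow-in) - 1 → borrow from next column: (-1+2) - 1 = 0, borrow out 1
  col 8: (0 - 1 borrow-in) - 1 → borrow from next column: (-1+2) - 1 = 0, borrow out 1
  col 9: (0 - 1 borrow-in) - 1 → borrow from next column: (-1+2) - 1 = 0, borrow out 1
  col 10: (1 - 1 borrow-in) - 0 → 0 - 0 = 0, borrow out 0
Reading bits MSB→LSB: 00001100111
Strip leading zeros: 1100111
= 1100111


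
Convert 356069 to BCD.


Each digit → 4-bit binary:
  3 → 0011
  5 → 0101
  6 → 0110
  0 → 0000
  6 → 0110
  9 → 1001
= 0011 0101 0110 0000 0110 1001


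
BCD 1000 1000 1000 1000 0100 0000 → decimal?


Each 4-bit group → digit:
  1000 → 8
  1000 → 8
  1000 → 8
  1000 → 8
  0100 → 4
  0000 → 0
= 888840


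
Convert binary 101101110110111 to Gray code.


Binary: 101101110110111
Gray code: G = B XOR (B >> 1)
B >> 1 = 010110111011011
101101110110111 XOR 010110111011011:
  1 XOR 0 = 1
  0 XOR 1 = 1
  1 XOR 0 = 1
  1 XOR 1 = 0
  0 XOR 1 = 1
  1 XOR 0 = 1
  1 XOR 1 = 0
  1 XOR 1 = 0
  0 XOR 1 = 1
  1 XOR 0 = 1
  1 XOR 1 = 0
  0 XOR 1 = 1
  1 XOR 0 = 1
  1 XOR 1 = 0
  1 XOR 1 = 0
= 111011001101100


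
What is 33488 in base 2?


Divide by 2 repeatedly:
33488 ÷ 2 = 16744 remainder 0
16744 ÷ 2 = 8372 remainder 0
8372 ÷ 2 = 4186 remainder 0
4186 ÷ 2 = 2093 remainder 0
2093 ÷ 2 = 1046 remainder 1
1046 ÷ 2 = 523 remainder 0
523 ÷ 2 = 261 remainder 1
261 ÷ 2 = 130 remainder 1
130 ÷ 2 = 65 remainder 0
65 ÷ 2 = 32 remainder 1
32 ÷ 2 = 16 remainder 0
16 ÷ 2 = 8 remainder 0
8 ÷ 2 = 4 remainder 0
4 ÷ 2 = 2 remainder 0
2 ÷ 2 = 1 remainder 0
1 ÷ 2 = 0 remainder 1
Reading remainders bottom-up:
= 1000001011010000


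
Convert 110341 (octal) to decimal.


Positional values:
Position 0: 1 × 8^0 = 1
Position 1: 4 × 8^1 = 32
Position 2: 3 × 8^2 = 192
Position 3: 0 × 8^3 = 0
Position 4: 1 × 8^4 = 4096
Position 5: 1 × 8^5 = 32768
Sum = 1 + 32 + 192 + 0 + 4096 + 32768
= 37089


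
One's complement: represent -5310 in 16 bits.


Original: 0001010010111110
Invert all bits:
  bit 0: 0 → 1
  bit 1: 0 → 1
  bit 2: 0 → 1
  bit 3: 1 → 0
  bit 4: 0 → 1
  bit 5: 1 → 0
  bit 6: 0 → 1
  bit 7: 0 → 1
  bit 8: 1 → 0
  bit 9: 0 → 1
  bit 10: 1 → 0
  bit 11: 1 → 0
  bit 12: 1 → 0
  bit 13: 1 → 0
  bit 14: 1 → 0
  bit 15: 0 → 1
= 1110101101000001


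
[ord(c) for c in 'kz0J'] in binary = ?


String: 'kz0J'  (4 characters)
Per-character ASCII lookup:
  'k': lowercase starts at 97: 'k' = 97 + 10 = 107 → 1101011
  'z': lowercase starts at 97: 'z' = 97 + 25 = 122 → 1111010
  '0': digits start at 48: '0' = 48 + 0 = 48 → 110000
  'J': uppercase starts at 65: 'J' = 65 + 9 = 74 → 1001010
= 1101011 1111010 110000 1001010


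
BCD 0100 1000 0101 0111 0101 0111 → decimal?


Each 4-bit group → digit:
  0100 → 4
  1000 → 8
  0101 → 5
  0111 → 7
  0101 → 5
  0111 → 7
= 485757


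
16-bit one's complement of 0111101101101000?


Original: 0111101101101000
Invert all bits:
  bit 0: 0 → 1
  bit 1: 1 → 0
  bit 2: 1 → 0
  bit 3: 1 → 0
  bit 4: 1 → 0
  bit 5: 0 → 1
  bit 6: 1 → 0
  bit 7: 1 → 0
  bit 8: 0 → 1
  bit 9: 1 → 0
  bit 10: 1 → 0
  bit 11: 0 → 1
  bit 12: 1 → 0
  bit 13: 0 → 1
  bit 14: 0 → 1
  bit 15: 0 → 1
= 1000010010010111


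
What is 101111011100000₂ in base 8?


Group into 3-bit groups: 101111011100000
  101 = 5
  111 = 7
  011 = 3
  100 = 4
  000 = 0
= 0o57340


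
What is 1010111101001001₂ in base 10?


Positional values:
Bit 0: 1 × 2^0 = 1
Bit 3: 1 × 2^3 = 8
Bit 6: 1 × 2^6 = 64
Bit 8: 1 × 2^8 = 256
Bit 9: 1 × 2^9 = 512
Bit 10: 1 × 2^10 = 1024
Bit 11: 1 × 2^11 = 2048
Bit 13: 1 × 2^13 = 8192
Bit 15: 1 × 2^15 = 32768
Sum = 1 + 8 + 64 + 256 + 512 + 1024 + 2048 + 8192 + 32768
= 44873


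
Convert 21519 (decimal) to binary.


Divide by 2 repeatedly:
21519 ÷ 2 = 10759 remainder 1
10759 ÷ 2 = 5379 remainder 1
5379 ÷ 2 = 2689 remainder 1
2689 ÷ 2 = 1344 remainder 1
1344 ÷ 2 = 672 remainder 0
672 ÷ 2 = 336 remainder 0
336 ÷ 2 = 168 remainder 0
168 ÷ 2 = 84 remainder 0
84 ÷ 2 = 42 remainder 0
42 ÷ 2 = 21 remainder 0
21 ÷ 2 = 10 remainder 1
10 ÷ 2 = 5 remainder 0
5 ÷ 2 = 2 remainder 1
2 ÷ 2 = 1 remainder 0
1 ÷ 2 = 0 remainder 1
Reading remainders bottom-up:
= 101010000001111


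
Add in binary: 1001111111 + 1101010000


Align and add column by column (LSB to MSB, carry propagating):
  01001111111
+ 01101010000
  -----------
  col 0: 1 + 0 + 0 (carry in) = 1 → bit 1, carry out 0
  col 1: 1 + 0 + 0 (carry in) = 1 → bit 1, carry out 0
  col 2: 1 + 0 + 0 (carry in) = 1 → bit 1, carry out 0
  col 3: 1 + 0 + 0 (carry in) = 1 → bit 1, carry out 0
  col 4: 1 + 1 + 0 (carry in) = 2 → bit 0, carry out 1
  col 5: 1 + 0 + 1 (carry in) = 2 → bit 0, carry out 1
  col 6: 1 + 1 + 1 (carry in) = 3 → bit 1, carry out 1
  col 7: 0 + 0 + 1 (carry in) = 1 → bit 1, carry out 0
  col 8: 0 + 1 + 0 (carry in) = 1 → bit 1, carry out 0
  col 9: 1 + 1 + 0 (carry in) = 2 → bit 0, carry out 1
  col 10: 0 + 0 + 1 (carry in) = 1 → bit 1, carry out 0
Reading bits MSB→LSB: 10111001111
Strip leading zeros: 10111001111
= 10111001111


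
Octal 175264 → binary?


Each octal digit → 3 binary bits:
  1 = 001
  7 = 111
  5 = 101
  2 = 010
  6 = 110
  4 = 100
Concatenate: 001 111 101 010 110 100
= 001111101010110100


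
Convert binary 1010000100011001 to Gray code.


Binary: 1010000100011001
Gray code: G = B XOR (B >> 1)
B >> 1 = 0101000010001100
1010000100011001 XOR 0101000010001100:
  1 XOR 0 = 1
  0 XOR 1 = 1
  1 XOR 0 = 1
  0 XOR 1 = 1
  0 XOR 0 = 0
  0 XOR 0 = 0
  0 XOR 0 = 0
  1 XOR 0 = 1
  0 XOR 1 = 1
  0 XOR 0 = 0
  0 XOR 0 = 0
  1 XOR 0 = 1
  1 XOR 1 = 0
  0 XOR 1 = 1
  0 XOR 0 = 0
  1 XOR 0 = 1
= 1111000110010101


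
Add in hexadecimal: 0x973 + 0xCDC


Align and add column by column (LSB to MSB, each column mod 16 with carry):
  0973
+ 0CDC
  ----
  col 0: 3(3) + C(12) + 0 (carry in) = 15 → F(15), carry out 0
  col 1: 7(7) + D(13) + 0 (carry in) = 20 → 4(4), carry out 1
  col 2: 9(9) + C(12) + 1 (carry in) = 22 → 6(6), carry out 1
  col 3: 0(0) + 0(0) + 1 (carry in) = 1 → 1(1), carry out 0
Reading digits MSB→LSB: 164F
Strip leading zeros: 164F
= 0x164F


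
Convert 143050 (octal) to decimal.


Positional values:
Position 0: 0 × 8^0 = 0
Position 1: 5 × 8^1 = 40
Position 2: 0 × 8^2 = 0
Position 3: 3 × 8^3 = 1536
Position 4: 4 × 8^4 = 16384
Position 5: 1 × 8^5 = 32768
Sum = 0 + 40 + 0 + 1536 + 16384 + 32768
= 50728


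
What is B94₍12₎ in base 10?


Positional values (base 12):
  4 × 12^0 = 4 × 1 = 4
  9 × 12^1 = 9 × 12 = 108
  B × 12^2 = 11 × 144 = 1584
Sum = 4 + 108 + 1584
= 1696


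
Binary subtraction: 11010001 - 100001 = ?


Align and subtract column by column (LSB to MSB, borrowing when needed):
  11010001
- 00100001
  --------
  col 0: (1 - 0 borrow-in) - 1 → 1 - 1 = 0, borrow out 0
  col 1: (0 - 0 borrow-in) - 0 → 0 - 0 = 0, borrow out 0
  col 2: (0 - 0 borrow-in) - 0 → 0 - 0 = 0, borrow out 0
  col 3: (0 - 0 borrow-in) - 0 → 0 - 0 = 0, borrow out 0
  col 4: (1 - 0 borrow-in) - 0 → 1 - 0 = 1, borrow out 0
  col 5: (0 - 0 borrow-in) - 1 → borrow from next column: (0+2) - 1 = 1, borrow out 1
  col 6: (1 - 1 borrow-in) - 0 → 0 - 0 = 0, borrow out 0
  col 7: (1 - 0 borrow-in) - 0 → 1 - 0 = 1, borrow out 0
Reading bits MSB→LSB: 10110000
Strip leading zeros: 10110000
= 10110000


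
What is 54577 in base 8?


Divide by 8 repeatedly:
54577 ÷ 8 = 6822 remainder 1
6822 ÷ 8 = 852 remainder 6
852 ÷ 8 = 106 remainder 4
106 ÷ 8 = 13 remainder 2
13 ÷ 8 = 1 remainder 5
1 ÷ 8 = 0 remainder 1
Reading remainders bottom-up:
= 0o152461


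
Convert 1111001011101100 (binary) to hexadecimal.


Group into 4-bit nibbles: 1111001011101100
  1111 = F
  0010 = 2
  1110 = E
  1100 = C
= 0xF2EC


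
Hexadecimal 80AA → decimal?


Positional values:
Position 0: A × 16^0 = 10 × 1 = 10
Position 1: A × 16^1 = 10 × 16 = 160
Position 2: 0 × 16^2 = 0 × 256 = 0
Position 3: 8 × 16^3 = 8 × 4096 = 32768
Sum = 10 + 160 + 0 + 32768
= 32938


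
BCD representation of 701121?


Each digit → 4-bit binary:
  7 → 0111
  0 → 0000
  1 → 0001
  1 → 0001
  2 → 0010
  1 → 0001
= 0111 0000 0001 0001 0010 0001


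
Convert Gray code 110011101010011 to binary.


Gray code: 110011101010011
MSB stays the same: 1
Each subsequent bit = prev_binary XOR current_gray:
  B[1] = 1 XOR 1 = 0
  B[2] = 0 XOR 0 = 0
  B[3] = 0 XOR 0 = 0
  B[4] = 0 XOR 1 = 1
  B[5] = 1 XOR 1 = 0
  B[6] = 0 XOR 1 = 1
  B[7] = 1 XOR 0 = 1
  B[8] = 1 XOR 1 = 0
  B[9] = 0 XOR 0 = 0
  B[10] = 0 XOR 1 = 1
  B[11] = 1 XOR 0 = 1
  B[12] = 1 XOR 0 = 1
  B[13] = 1 XOR 1 = 0
  B[14] = 0 XOR 1 = 1
= 100010110011101 (17821 decimal)


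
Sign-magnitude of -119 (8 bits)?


Sign bit: 1 (negative)
Magnitude: 119 = 1110111
= 11110111


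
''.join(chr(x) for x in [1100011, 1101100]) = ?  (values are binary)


Codes (binary): 1100011 1101100
Per-code ASCII lookup:
  1100011 = 99  (range 97-122: lowercase, 99 - 97 = 2) → 'c'
  1101100 = 108  (range 97-122: lowercase, 108 - 97 = 11) → 'l'
= 'cl'


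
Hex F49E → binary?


Each hex digit → 4 binary bits:
  F = 1111
  4 = 0100
  9 = 1001
  E = 1110
Concatenate: 1111 0100 1001 1110
= 1111010010011110


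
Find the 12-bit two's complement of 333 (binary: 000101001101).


Original: 000101001101
Step 1 - Invert all bits: 111010110010
Step 2 - Add 1: 111010110010 + 1
= 111010110011 (represents -333)
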